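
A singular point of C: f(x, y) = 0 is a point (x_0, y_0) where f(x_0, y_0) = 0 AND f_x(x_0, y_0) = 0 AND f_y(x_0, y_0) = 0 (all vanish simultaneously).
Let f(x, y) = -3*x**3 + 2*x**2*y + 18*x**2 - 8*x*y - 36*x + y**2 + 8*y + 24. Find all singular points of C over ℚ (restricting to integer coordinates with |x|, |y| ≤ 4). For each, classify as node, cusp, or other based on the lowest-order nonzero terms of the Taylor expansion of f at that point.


Singular points: {(2, 0)}; classification: cusp.

Compute partial derivatives:
  f_x = -9*x**2 + 4*x*y + 36*x - 8*y - 36.
  f_y = 2*x**2 - 8*x + 2*y + 8.
Scan x_0 ∈ {−4, ..., 4}. For each x_0, f_y(x_0, y) is a polynomial in y; find its integer roots y ∈ {−4, ..., 4}, then test f_x and f at those candidates.
  x = -4: f_y(-4, y) = 2*y + 72; no integer root y with |y| ≤ 4.
  x = -3: f_y(-3, y) = 2*y + 50; no integer root y with |y| ≤ 4.
  x = -2: f_y(-2, y) = 2*y + 32; no integer root y with |y| ≤ 4.
  x = -1: f_y(-1, y) = 2*y + 18; no integer root y with |y| ≤ 4.
  x = 0: f_y(0, y) = 2*y + 8; vanishes at y ∈ {-4}. (0, -4): f_x = -4 ≠ 0.
  x = 1: f_y(1, y) = 2*y + 2; vanishes at y ∈ {-1}. (1, -1): f_x = -5 ≠ 0.
  x = 2: f_y(2, y) = 2*y; vanishes at y ∈ {0}. (2, 0): f_x = 0, f = 0 — SINGULAR.
  x = 3: f_y(3, y) = 2*y + 2; vanishes at y ∈ {-1}. (3, -1): f_x = -13 ≠ 0.
  x = 4: f_y(4, y) = 2*y + 8; vanishes at y ∈ {-4}. (4, -4): f_x = -68 ≠ 0.
Only singular point on the grid: (2, 0).
Classify: substitute x = 2 + u, y = 0 + v and expand: f = -3*u**3 + 2*u**2*v + v**2.
No constant or linear terms (consistent with a singular point). Quadratic part: v**2. Cubic part: -3*u**3 + 2*u**2*v.
The quadratic part v**2 is a perfect square, so there is a single (double) tangent line v = 0, i.e. y = 0. Restricting the cubic part to that line (v = 0) leaves -3*u**3 ≠ 0, so f is not divisible by v and the branch is v² ≈ 3*u**3 to lowest order — this is a cusp.
Classification: cusp.


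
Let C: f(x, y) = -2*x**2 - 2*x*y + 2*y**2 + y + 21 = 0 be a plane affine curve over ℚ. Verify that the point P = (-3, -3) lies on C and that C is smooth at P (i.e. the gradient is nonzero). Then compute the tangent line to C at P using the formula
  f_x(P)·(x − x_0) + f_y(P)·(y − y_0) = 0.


Tangent line at P: 18*x - 5*y + 39 = 0.

Step 1: f(-3, -3) = 0, so P lies on C.
Step 2: partial derivatives
  f_x(x, y) = -4*x - 2*y, f_y(x, y) = -2*x + 4*y + 1.
  f_x(P) = 18, f_y(P) = -5 (gradient nonzero, so P is smooth).
Step 3: tangent line at P: 18·(x − -3) + -5·(y − -3) = 0.
Expanding: 18*x - 5*y + 39 = 0.


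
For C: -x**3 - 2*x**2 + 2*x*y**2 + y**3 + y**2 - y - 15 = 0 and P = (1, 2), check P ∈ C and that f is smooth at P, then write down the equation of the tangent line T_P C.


Tangent line at P: x + 23*y - 47 = 0.

Step 1: f(1, 2) = 0, so P lies on C.
Step 2: partial derivatives
  f_x(x, y) = -3*x**2 - 4*x + 2*y**2, f_y(x, y) = 4*x*y + 3*y**2 + 2*y - 1.
  f_x(P) = 1, f_y(P) = 23 (gradient nonzero, so P is smooth).
Step 3: tangent line at P: 1·(x − 1) + 23·(y − 2) = 0.
Expanding: x + 23*y - 47 = 0.


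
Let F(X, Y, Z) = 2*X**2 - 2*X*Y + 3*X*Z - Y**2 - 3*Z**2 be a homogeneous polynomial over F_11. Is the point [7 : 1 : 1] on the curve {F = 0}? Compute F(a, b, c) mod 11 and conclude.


F(7,1,1) ≡ 2 (mod 11); P is NOT on the curve.

Evaluate F(7, 1, 1) term-by-term (mod 11).
  2*X**2 ↦ 2·49·1·1 = 98
  -2*X*Y ↦ -2·7·1·1 = -14
  3*X*Z ↦ 3·7·1·1 = 21
  -Y**2 ↦ -1·1·1·1 = -1
  -3*Z**2 ↦ -3·1·1·1 = -3
Sum: F(7, 1, 1) = (98) + (-14) + (21) + (-1) + (-3) = 101.
Reducing mod 11: 101 ≡ 2 (mod 11).
Since F(a, b, c) ≡ 2 ≠ 0 (mod 11), P does NOT lie on the curve.


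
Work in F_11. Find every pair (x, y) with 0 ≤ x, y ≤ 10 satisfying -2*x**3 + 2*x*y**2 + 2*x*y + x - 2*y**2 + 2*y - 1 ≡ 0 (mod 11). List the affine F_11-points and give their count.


Affine F_11-points: {(1, 6), (3, 4), (3, 5), (4, 4), (4, 9), (10, 0)}; count = 6.

For each of the 121 pairs (x, y) ∈ F_11², evaluate f(x, y) mod 11. Record the zeros.
  x = 0: [0↦10, 1↦10, 2↦6, 3↦9, 4↦8, 5↦3, 6↦5, 7↦3, 8↦8, 9↦9, 10↦6]  zeros at y ∈ ∅
  x = 1: [0↦9, 1↦2, 2↦6, 3↦10, 4↦3, 5↦7, 6↦0, 7↦4, 8↦8, 9↦1, 10↦5]  zeros at y ∈ {6}
  x = 2: [0↦7, 1↦4, 2↦5, 3↦10, 4↦8, 5↦10, 6↦5, 7↦4, 8↦7, 9↦3, 10↦3]  zeros at y ∈ ∅
  x = 3: [0↦3, 1↦4, 2↦2, 3↦8, 4↦0, 5↦0, 6↦8, 7↦2, 8↦4, 9↦3, 10↦10]  zeros at y ∈ {4, 5}
  x = 4: [0↦7, 1↦1, 2↦7, 3↦3, 4↦0, 5↦9, 6↦8, 7↦8, 8↦9, 9↦0, 10↦3]  zeros at y ∈ {4, 9}
  x = 5: [0↦7, 1↦5, 2↦8, 3↦5, 4↦7, 5↦3, 6↦4, 7↦10, 8↦10, 9↦4, 10↦3]  zeros at y ∈ ∅
  x = 6: [0↦2, 1↦4, 2↦4, 3↦2, 4↦9, 5↦3, 6↦6, 7↦7, 8↦6, 9↦3, 10↦9]  zeros at y ∈ ∅
  x = 7: [0↦2, 1↦8, 2↦5, 3↦4, 4↦5, 5↦8, 6↦2, 7↦9, 8↦7, 9↦7, 10↦9]  zeros at y ∈ ∅
  x = 8: [0↦6, 1↦5, 2↦10, 3↦10, 4↦5, 5↦6, 6↦2, 7↦4, 8↦1, 9↦4, 10↦2]  zeros at y ∈ ∅
  x = 9: [0↦2, 1↦5, 2↦7, 3↦8, 4↦8, 5↦7, 6↦5, 7↦2, 8↦9, 9↦4, 10↦9]  zeros at y ∈ ∅
  x = 10: [0↦0, 1↦7, 2↦6, 3↦8, 4↦2, 5↦10, 6↦10, 7↦2, 8↦8, 9↦6, 10↦7]  zeros at y ∈ {0}
Collecting zeros: affine points = {(1, 6), (3, 4), (3, 5), (4, 4), (4, 9), (10, 0)}.
Total count |C(F_11)_aff| = 6.


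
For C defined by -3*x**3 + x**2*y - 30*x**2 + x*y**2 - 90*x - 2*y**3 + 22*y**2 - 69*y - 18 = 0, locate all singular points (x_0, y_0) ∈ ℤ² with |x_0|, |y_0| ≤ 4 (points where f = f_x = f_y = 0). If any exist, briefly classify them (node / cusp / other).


Singular points: {(-3, 3)}; classification: cusp.

Compute partial derivatives:
  f_x = -9*x**2 + 2*x*y - 60*x + y**2 - 90.
  f_y = x**2 + 2*x*y - 6*y**2 + 44*y - 69.
Scan x_0 ∈ {−4, ..., 4}. For each x_0, f_y(x_0, y) is a polynomial in y; find its integer roots y ∈ {−4, ..., 4}, then test f_x and f at those candidates.
  x = -4: f_y(-4, y) = -6*y**2 + 36*y - 53; no integer root y with |y| ≤ 4.
  x = -3: f_y(-3, y) = -6*y**2 + 38*y - 60; vanishes at y ∈ {3}. (-3, 3): f_x = 0, f = 0 — SINGULAR.
  x = -2: f_y(-2, y) = -6*y**2 + 40*y - 65; no integer root y with |y| ≤ 4.
  x = -1: f_y(-1, y) = -6*y**2 + 42*y - 68; no integer root y with |y| ≤ 4.
  x = 0: f_y(0, y) = -6*y**2 + 44*y - 69; no integer root y with |y| ≤ 4.
  x = 1: f_y(1, y) = -6*y**2 + 46*y - 68; vanishes at y ∈ {2}. (1, 2): f_x = -151 ≠ 0.
  x = 2: f_y(2, y) = -6*y**2 + 48*y - 65; no integer root y with |y| ≤ 4.
  x = 3: f_y(3, y) = -6*y**2 + 50*y - 60; no integer root y with |y| ≤ 4.
  x = 4: f_y(4, y) = -6*y**2 + 52*y - 53; no integer root y with |y| ≤ 4.
Only singular point on the grid: (-3, 3).
Classify: substitute x = -3 + u, y = 3 + v and expand: f = -3*u**3 + u**2*v + u*v**2 - 2*v**3 + v**2.
No constant or linear terms (consistent with a singular point). Quadratic part: v**2. Cubic part: -3*u**3 + u**2*v + u*v**2 - 2*v**3.
The quadratic part v**2 is a perfect square, so there is a single (double) tangent line v = 0, i.e. y = 3. Restricting the cubic part to that line (v = 0) leaves -3*u**3 ≠ 0, so f is not divisible by v and the branch is v² ≈ 3*u**3 to lowest order — this is a cusp.
Classification: cusp.


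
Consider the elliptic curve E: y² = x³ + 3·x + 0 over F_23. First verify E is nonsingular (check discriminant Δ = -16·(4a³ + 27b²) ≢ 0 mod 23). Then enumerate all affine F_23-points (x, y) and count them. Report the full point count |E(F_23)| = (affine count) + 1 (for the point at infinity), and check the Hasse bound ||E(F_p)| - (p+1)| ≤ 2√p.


Affine points = {(0, 0), (1, 2), (1, 21), (3, 6), (3, 17), (5, 5), (5, 18), (6, 2), (6, 21), (10, 8), (10, 15), (12, 4), (12, 19), (14, 7), (14, 16), (15, 4), (15, 19), (16, 2), (16, 21), (19, 4), (19, 19), (21, 3), (21, 20)}; affine count = 23; |E(F_23)| = 24.

Discriminant check: Δ ∝ 4a³ + 27b² = 4·3³ + 27·0² = 4·27 + 27·0 ≡ 16 (mod 23). Nonzero ⇒ E is nonsingular.
For each x ∈ F_23, compute rhs = x³ + 3·x + 0 mod 23, then count y ∈ F_23 with y² ≡ rhs.
  x = 0: rhs = 0, matching y values: 0 (1 points).
  x = 1: rhs = 4, matching y values: 2, 21 (2 points).
  x = 2: rhs = 14, matching y values: none (0 points).
  x = 3: rhs = 13, matching y values: 6, 17 (2 points).
  x = 4: rhs = 7, matching y values: none (0 points).
  x = 5: rhs = 2, matching y values: 5, 18 (2 points).
  x = 6: rhs = 4, matching y values: 2, 21 (2 points).
  x = 7: rhs = 19, matching y values: none (0 points).
  x = 8: rhs = 7, matching y values: none (0 points).
  x = 9: rhs = 20, matching y values: none (0 points).
  x = 10: rhs = 18, matching y values: 8, 15 (2 points).
  x = 11: rhs = 7, matching y values: none (0 points).
  x = 12: rhs = 16, matching y values: 4, 19 (2 points).
  x = 13: rhs = 5, matching y values: none (0 points).
  x = 14: rhs = 3, matching y values: 7, 16 (2 points).
  x = 15: rhs = 16, matching y values: 4, 19 (2 points).
  x = 16: rhs = 4, matching y values: 2, 21 (2 points).
  x = 17: rhs = 19, matching y values: none (0 points).
  x = 18: rhs = 21, matching y values: none (0 points).
  x = 19: rhs = 16, matching y values: 4, 19 (2 points).
  x = 20: rhs = 10, matching y values: none (0 points).
  x = 21: rhs = 9, matching y values: 3, 20 (2 points).
  x = 22: rhs = 19, matching y values: none (0 points).
Total affine count: 23.
Full point count |E(F_23)| = 23 + 1 = 24.
Hasse bound: |24 − (23+1)| = |0| = 0 ≤ 2√23 ≈ 9.5917 ✓.


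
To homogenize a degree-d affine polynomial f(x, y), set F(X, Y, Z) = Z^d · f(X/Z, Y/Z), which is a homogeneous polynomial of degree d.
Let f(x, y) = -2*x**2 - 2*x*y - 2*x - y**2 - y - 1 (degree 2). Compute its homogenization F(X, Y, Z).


F(X, Y, Z) = -2*X**2 - 2*X*Y - 2*X*Z - Y**2 - Y*Z - Z**2

deg(f) = 2.
Substitute x = X/Z, y = Y/Z into f, then multiply by Z^2.
  monomial -2·x^2·y^0 ↦ -2·X^2·Y^0·Z^0.
  monomial -2·x^1·y^1 ↦ -2·X^1·Y^1·Z^0.
  monomial -2·x^1·y^0 ↦ -2·X^1·Y^0·Z^1.
  monomial -1·x^0·y^2 ↦ -1·X^0·Y^2·Z^0.
  monomial -1·x^0·y^1 ↦ -1·X^0·Y^1·Z^1.
  monomial -1·x^0·y^0 ↦ -1·X^0·Y^0·Z^2.
Collecting: F(X, Y, Z) = -2*X**2 - 2*X*Y - 2*X*Z - Y**2 - Y*Z - Z**2.


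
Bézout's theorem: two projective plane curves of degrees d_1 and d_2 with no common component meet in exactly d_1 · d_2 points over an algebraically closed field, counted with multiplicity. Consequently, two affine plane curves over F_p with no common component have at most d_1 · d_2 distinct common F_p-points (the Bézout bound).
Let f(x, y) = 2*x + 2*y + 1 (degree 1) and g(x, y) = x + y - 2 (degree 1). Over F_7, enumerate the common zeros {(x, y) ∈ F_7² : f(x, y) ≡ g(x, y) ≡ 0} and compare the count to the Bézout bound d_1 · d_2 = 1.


Common zeros: ∅; count = 0; Bézout bound = 1.

deg(f) = 1, deg(g) = 1, so Bézout bound = 1.
Scan x ∈ F_7. For each x, list the y ∈ F_7 with f(x, y) ≡ 0 and those with g(x, y) ≡ 0 (mod 7); the common zeros in that column are the intersection.
  x = 0: f ≡ 0 at y ∈ {3}; g ≡ 0 at y ∈ {2}; common: ∅.
  x = 1: f ≡ 0 at y ∈ {2}; g ≡ 0 at y ∈ {1}; common: ∅.
  x = 2: f ≡ 0 at y ∈ {1}; g ≡ 0 at y ∈ {0}; common: ∅.
  x = 3: f ≡ 0 at y ∈ {0}; g ≡ 0 at y ∈ {6}; common: ∅.
  x = 4: f ≡ 0 at y ∈ {6}; g ≡ 0 at y ∈ {5}; common: ∅.
  x = 5: f ≡ 0 at y ∈ {5}; g ≡ 0 at y ∈ {4}; common: ∅.
  x = 6: f ≡ 0 at y ∈ {4}; g ≡ 0 at y ∈ {3}; common: ∅.
Collecting: common zeros = ∅, so the count is 0.
Comparison with the Bézout bound: 0 ≤ 1 = deg(f)·deg(g), as expected for curves with no common component (the affine F_7-count falls short of the bound because intersections may lie at infinity, over extension fields, or carry multiplicity).


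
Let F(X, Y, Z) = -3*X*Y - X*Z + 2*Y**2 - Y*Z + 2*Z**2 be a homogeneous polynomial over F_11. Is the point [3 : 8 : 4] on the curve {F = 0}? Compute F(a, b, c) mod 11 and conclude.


F(3,8,4) ≡ 0 (mod 11); P is on the curve.

Evaluate F(3, 8, 4) term-by-term (mod 11).
  -3*X*Y ↦ -3·3·8·1 = -72
  -X*Z ↦ -1·3·1·4 = -12
  2*Y**2 ↦ 2·1·64·1 = 128
  -Y*Z ↦ -1·1·8·4 = -32
  2*Z**2 ↦ 2·1·1·16 = 32
Sum: F(3, 8, 4) = (-72) + (-12) + (128) + (-32) + (32) = 44.
Reducing mod 11: 44 ≡ 0 (mod 11).
Since F(a, b, c) ≡ 0 (mod 11), P lies on the curve.


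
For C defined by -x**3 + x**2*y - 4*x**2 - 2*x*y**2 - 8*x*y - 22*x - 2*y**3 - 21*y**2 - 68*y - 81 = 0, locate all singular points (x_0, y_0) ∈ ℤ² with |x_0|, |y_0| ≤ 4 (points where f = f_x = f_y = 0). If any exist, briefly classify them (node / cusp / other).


Singular points: {(-2, -3)}; classification: node.

Compute partial derivatives:
  f_x = -3*x**2 + 2*x*y - 8*x - 2*y**2 - 8*y - 22.
  f_y = x**2 - 4*x*y - 8*x - 6*y**2 - 42*y - 68.
Scan x_0 ∈ {−4, ..., 4}. For each x_0, f_y(x_0, y) is a polynomial in y; find its integer roots y ∈ {−4, ..., 4}, then test f_x and f at those candidates.
  x = -4: f_y(-4, y) = -6*y**2 - 26*y - 20; vanishes at y ∈ {-1}. (-4, -1): f_x = -24 ≠ 0.
  x = -3: f_y(-3, y) = -6*y**2 - 30*y - 35; no integer root y with |y| ≤ 4.
  x = -2: f_y(-2, y) = -6*y**2 - 34*y - 48; vanishes at y ∈ {-3}. (-2, -3): f_x = 0, f = 0 — SINGULAR.
  x = -1: f_y(-1, y) = -6*y**2 - 38*y - 59; no integer root y with |y| ≤ 4.
  x = 0: f_y(0, y) = -6*y**2 - 42*y - 68; no integer root y with |y| ≤ 4.
  x = 1: f_y(1, y) = -6*y**2 - 46*y - 75; no integer root y with |y| ≤ 4.
  x = 2: f_y(2, y) = -6*y**2 - 50*y - 80; no integer root y with |y| ≤ 4.
  x = 3: f_y(3, y) = -6*y**2 - 54*y - 83; no integer root y with |y| ≤ 4.
  x = 4: f_y(4, y) = -6*y**2 - 58*y - 84; no integer root y with |y| ≤ 4.
Only singular point on the grid: (-2, -3).
Classify: substitute x = -2 + u, y = -3 + v and expand: f = -u**3 + u**2*v - u**2 - 2*u*v**2 - 2*v**3 + v**2.
No constant or linear terms (consistent with a singular point). Quadratic part: -u**2 + v**2. Cubic part: -u**3 + u**2*v - 2*u*v**2 - 2*v**3.
The quadratic part v**2 - u**2 = (v − u)(v + u) splits into two distinct linear factors, so there are two distinct tangent lines y − -3 = ±(x − -2) — this is a node (ordinary double point).
Classification: node.


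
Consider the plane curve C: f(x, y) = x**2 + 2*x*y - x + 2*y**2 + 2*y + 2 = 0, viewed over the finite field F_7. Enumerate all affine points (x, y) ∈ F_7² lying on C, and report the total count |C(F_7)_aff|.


Affine F_7-points: {(0, 2), (0, 4), (1, 6), (2, 5), (2, 6), (3, 5), (4, 0), (4, 2)}; count = 8.

For each of the 49 pairs (x, y) ∈ F_7², evaluate f(x, y) mod 7. Record the zeros.
  x = 0: [0↦2, 1↦6, 2↦0, 3↦5, 4↦0, 5↦6, 6↦2]  zeros at y ∈ {2, 4}
  x = 1: [0↦2, 1↦1, 2↦4, 3↦4, 4↦1, 5↦2, 6↦0]  zeros at y ∈ {6}
  x = 2: [0↦4, 1↦5, 2↦3, 3↦5, 4↦4, 5↦0, 6↦0]  zeros at y ∈ {5, 6}
  x = 3: [0↦1, 1↦4, 2↦4, 3↦1, 4↦2, 5↦0, 6↦2]  zeros at y ∈ {5}
  x = 4: [0↦0, 1↦5, 2↦0, 3↦6, 4↦2, 5↦2, 6↦6]  zeros at y ∈ {0, 2}
  x = 5: [0↦1, 1↦1, 2↦5, 3↦6, 4↦4, 5↦6, 6↦5]  zeros at y ∈ ∅
  x = 6: [0↦4, 1↦6, 2↦5, 3↦1, 4↦1, 5↦5, 6↦6]  zeros at y ∈ ∅
Collecting zeros: affine points = {(0, 2), (0, 4), (1, 6), (2, 5), (2, 6), (3, 5), (4, 0), (4, 2)}.
Total count |C(F_7)_aff| = 8.


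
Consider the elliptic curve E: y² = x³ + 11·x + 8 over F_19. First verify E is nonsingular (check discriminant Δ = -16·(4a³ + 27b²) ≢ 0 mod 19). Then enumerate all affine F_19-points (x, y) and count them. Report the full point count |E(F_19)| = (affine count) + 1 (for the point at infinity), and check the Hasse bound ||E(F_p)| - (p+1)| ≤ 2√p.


Affine points = {(1, 1), (1, 18), (2, 0), (3, 7), (3, 12), (5, 6), (5, 13), (6, 9), (6, 10), (8, 0), (9, 0), (10, 4), (10, 15), (11, 4), (11, 15), (12, 5), (12, 14), (13, 7), (13, 12), (16, 9), (16, 10), (17, 4), (17, 15)}; affine count = 23; |E(F_19)| = 24.

Discriminant check: Δ ∝ 4a³ + 27b² = 4·11³ + 27·8² = 4·1331 + 27·64 ≡ 3 (mod 19). Nonzero ⇒ E is nonsingular.
For each x ∈ F_19, compute rhs = x³ + 11·x + 8 mod 19, then count y ∈ F_19 with y² ≡ rhs.
  x = 0: rhs = 8, matching y values: none (0 points).
  x = 1: rhs = 1, matching y values: 1, 18 (2 points).
  x = 2: rhs = 0, matching y values: 0 (1 points).
  x = 3: rhs = 11, matching y values: 7, 12 (2 points).
  x = 4: rhs = 2, matching y values: none (0 points).
  x = 5: rhs = 17, matching y values: 6, 13 (2 points).
  x = 6: rhs = 5, matching y values: 9, 10 (2 points).
  x = 7: rhs = 10, matching y values: none (0 points).
  x = 8: rhs = 0, matching y values: 0 (1 points).
  x = 9: rhs = 0, matching y values: 0 (1 points).
  x = 10: rhs = 16, matching y values: 4, 15 (2 points).
  x = 11: rhs = 16, matching y values: 4, 15 (2 points).
  x = 12: rhs = 6, matching y values: 5, 14 (2 points).
  x = 13: rhs = 11, matching y values: 7, 12 (2 points).
  x = 14: rhs = 18, matching y values: none (0 points).
  x = 15: rhs = 14, matching y values: none (0 points).
  x = 16: rhs = 5, matching y values: 9, 10 (2 points).
  x = 17: rhs = 16, matching y values: 4, 15 (2 points).
  x = 18: rhs = 15, matching y values: none (0 points).
Total affine count: 23.
Full point count |E(F_19)| = 23 + 1 = 24.
Hasse bound: |24 − (19+1)| = |4| = 4 ≤ 2√19 ≈ 8.7178 ✓.


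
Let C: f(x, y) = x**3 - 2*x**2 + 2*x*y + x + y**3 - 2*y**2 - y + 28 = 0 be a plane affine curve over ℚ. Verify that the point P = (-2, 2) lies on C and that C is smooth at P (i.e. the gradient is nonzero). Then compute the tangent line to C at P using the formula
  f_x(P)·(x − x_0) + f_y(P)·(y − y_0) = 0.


Tangent line at P: 25*x - y + 52 = 0.

Step 1: f(-2, 2) = 0, so P lies on C.
Step 2: partial derivatives
  f_x(x, y) = 3*x**2 - 4*x + 2*y + 1, f_y(x, y) = 2*x + 3*y**2 - 4*y - 1.
  f_x(P) = 25, f_y(P) = -1 (gradient nonzero, so P is smooth).
Step 3: tangent line at P: 25·(x − -2) + -1·(y − 2) = 0.
Expanding: 25*x - y + 52 = 0.


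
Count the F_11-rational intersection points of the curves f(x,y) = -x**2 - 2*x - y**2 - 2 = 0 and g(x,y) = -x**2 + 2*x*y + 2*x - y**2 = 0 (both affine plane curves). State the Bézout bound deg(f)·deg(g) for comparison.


Common zeros: {(6, 7), (7, 1)}; count = 2; Bézout bound = 4.

deg(f) = 2, deg(g) = 2, so Bézout bound = 4.
Scan x ∈ F_11. For each x, list the y ∈ F_11 with f(x, y) ≡ 0 and those with g(x, y) ≡ 0 (mod 11); the common zeros in that column are the intersection.
  x = 0: f ≡ 0 at y ∈ {3, 8}; g ≡ 0 at y ∈ {0}; common: ∅.
  x = 1: f ≡ 0 at y ∈ ∅; g ≡ 0 at y ∈ ∅; common: ∅.
  x = 2: f ≡ 0 at y ∈ {1, 10}; g ≡ 0 at y ∈ {0, 4}; common: ∅.
  x = 3: f ≡ 0 at y ∈ {4, 7}; g ≡ 0 at y ∈ ∅; common: ∅.
  x = 4: f ≡ 0 at y ∈ ∅; g ≡ 0 at y ∈ ∅; common: ∅.
  x = 5: f ≡ 0 at y ∈ ∅; g ≡ 0 at y ∈ ∅; common: ∅.
  x = 6: f ≡ 0 at y ∈ {4, 7}; g ≡ 0 at y ∈ {5, 7}; common: {7}.
  x = 7: f ≡ 0 at y ∈ {1, 10}; g ≡ 0 at y ∈ {1, 2}; common: {1}.
  x = 8: f ≡ 0 at y ∈ ∅; g ≡ 0 at y ∈ {1, 4}; common: ∅.
  x = 9: f ≡ 0 at y ∈ {3, 8}; g ≡ 0 at y ∈ ∅; common: ∅.
  x = 10: f ≡ 0 at y ∈ ∅; g ≡ 0 at y ∈ {2, 7}; common: ∅.
Collecting: common zeros = {(6, 7), (7, 1)}, so the count is 2.
Comparison with the Bézout bound: 2 ≤ 4 = deg(f)·deg(g), as expected for curves with no common component (the affine F_11-count falls short of the bound because intersections may lie at infinity, over extension fields, or carry multiplicity).


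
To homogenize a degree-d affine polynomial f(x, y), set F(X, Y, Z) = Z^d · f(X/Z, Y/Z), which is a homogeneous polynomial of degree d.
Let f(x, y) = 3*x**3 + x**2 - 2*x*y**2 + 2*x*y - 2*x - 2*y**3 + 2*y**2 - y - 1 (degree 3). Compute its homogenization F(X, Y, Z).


F(X, Y, Z) = 3*X**3 + X**2*Z - 2*X*Y**2 + 2*X*Y*Z - 2*X*Z**2 - 2*Y**3 + 2*Y**2*Z - Y*Z**2 - Z**3

deg(f) = 3.
Substitute x = X/Z, y = Y/Z into f, then multiply by Z^3.
  monomial 3·x^3·y^0 ↦ 3·X^3·Y^0·Z^0.
  monomial 1·x^2·y^0 ↦ 1·X^2·Y^0·Z^1.
  monomial -2·x^1·y^2 ↦ -2·X^1·Y^2·Z^0.
  monomial 2·x^1·y^1 ↦ 2·X^1·Y^1·Z^1.
  monomial -2·x^1·y^0 ↦ -2·X^1·Y^0·Z^2.
  monomial -2·x^0·y^3 ↦ -2·X^0·Y^3·Z^0.
  monomial 2·x^0·y^2 ↦ 2·X^0·Y^2·Z^1.
  monomial -1·x^0·y^1 ↦ -1·X^0·Y^1·Z^2.
  monomial -1·x^0·y^0 ↦ -1·X^0·Y^0·Z^3.
Collecting: F(X, Y, Z) = 3*X**3 + X**2*Z - 2*X*Y**2 + 2*X*Y*Z - 2*X*Z**2 - 2*Y**3 + 2*Y**2*Z - Y*Z**2 - Z**3.


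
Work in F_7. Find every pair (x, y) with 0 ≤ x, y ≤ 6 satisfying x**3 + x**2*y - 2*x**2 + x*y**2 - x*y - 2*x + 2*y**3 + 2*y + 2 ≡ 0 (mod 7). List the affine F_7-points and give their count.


Affine F_7-points: {(3, 2), (4, 6), (5, 2), (6, 2)}; count = 4.

For each of the 49 pairs (x, y) ∈ F_7², evaluate f(x, y) mod 7. Record the zeros.
  x = 0: [0↦2, 1↦6, 2↦1, 3↦6, 4↦5, 5↦3, 6↦5]  zeros at y ∈ ∅
  x = 1: [0↦6, 1↦4, 2↦2, 3↦5, 4↦4, 5↦4, 6↦3]  zeros at y ∈ ∅
  x = 2: [0↦5, 1↦6, 2↦2, 3↦5, 4↦6, 5↦3, 6↦1]  zeros at y ∈ ∅
  x = 3: [0↦5, 1↦4, 2↦0, 3↦5, 4↦3, 5↦6, 6↦5]  zeros at y ∈ {2}
  x = 4: [0↦5, 1↦4, 2↦2, 3↦4, 4↦1, 5↦5, 6↦0]  zeros at y ∈ {6}
  x = 5: [0↦4, 1↦5, 2↦0, 3↦1, 4↦6, 5↦6, 6↦6]  zeros at y ∈ {2}
  x = 6: [0↦1, 1↦6, 2↦0, 3↦2, 4↦3, 5↦1, 6↦1]  zeros at y ∈ {2}
Collecting zeros: affine points = {(3, 2), (4, 6), (5, 2), (6, 2)}.
Total count |C(F_7)_aff| = 4.


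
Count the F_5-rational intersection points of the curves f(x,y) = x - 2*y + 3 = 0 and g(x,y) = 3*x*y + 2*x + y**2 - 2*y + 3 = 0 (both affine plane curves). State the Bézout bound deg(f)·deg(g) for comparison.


Common zeros: ∅; count = 0; Bézout bound = 2.

deg(f) = 1, deg(g) = 2, so Bézout bound = 2.
Scan x ∈ F_5. For each x, list the y ∈ F_5 with f(x, y) ≡ 0 and those with g(x, y) ≡ 0 (mod 5); the common zeros in that column are the intersection.
  x = 0: f ≡ 0 at y ∈ {4}; g ≡ 0 at y ∈ ∅; common: ∅.
  x = 1: f ≡ 0 at y ∈ {2}; g ≡ 0 at y ∈ {0, 4}; common: ∅.
  x = 2: f ≡ 0 at y ∈ {0}; g ≡ 0 at y ∈ ∅; common: ∅.
  x = 3: f ≡ 0 at y ∈ {3}; g ≡ 0 at y ∈ ∅; common: ∅.
  x = 4: f ≡ 0 at y ∈ {1}; g ≡ 0 at y ∈ {2, 3}; common: ∅.
Collecting: common zeros = ∅, so the count is 0.
Comparison with the Bézout bound: 0 ≤ 2 = deg(f)·deg(g), as expected for curves with no common component (the affine F_5-count falls short of the bound because intersections may lie at infinity, over extension fields, or carry multiplicity).


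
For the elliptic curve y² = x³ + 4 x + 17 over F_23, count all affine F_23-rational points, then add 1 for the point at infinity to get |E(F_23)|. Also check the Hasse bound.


Affine points = {(5, 1), (5, 22), (6, 2), (6, 21), (8, 3), (8, 20), (9, 0), (11, 9), (11, 14), (13, 9), (13, 14), (15, 5), (15, 18), (19, 11), (19, 12), (20, 1), (20, 22), (21, 1), (21, 22), (22, 9), (22, 14)}; affine count = 21; |E(F_23)| = 22.

Discriminant check: Δ ∝ 4a³ + 27b² = 4·4³ + 27·17² = 4·64 + 27·289 ≡ 9 (mod 23). Nonzero ⇒ E is nonsingular.
For each x ∈ F_23, compute rhs = x³ + 4·x + 17 mod 23, then count y ∈ F_23 with y² ≡ rhs.
  x = 0: rhs = 17, matching y values: none (0 points).
  x = 1: rhs = 22, matching y values: none (0 points).
  x = 2: rhs = 10, matching y values: none (0 points).
  x = 3: rhs = 10, matching y values: none (0 points).
  x = 4: rhs = 5, matching y values: none (0 points).
  x = 5: rhs = 1, matching y values: 1, 22 (2 points).
  x = 6: rhs = 4, matching y values: 2, 21 (2 points).
  x = 7: rhs = 20, matching y values: none (0 points).
  x = 8: rhs = 9, matching y values: 3, 20 (2 points).
  x = 9: rhs = 0, matching y values: 0 (1 points).
  x = 10: rhs = 22, matching y values: none (0 points).
  x = 11: rhs = 12, matching y values: 9, 14 (2 points).
  x = 12: rhs = 22, matching y values: none (0 points).
  x = 13: rhs = 12, matching y values: 9, 14 (2 points).
  x = 14: rhs = 11, matching y values: none (0 points).
  x = 15: rhs = 2, matching y values: 5, 18 (2 points).
  x = 16: rhs = 14, matching y values: none (0 points).
  x = 17: rhs = 7, matching y values: none (0 points).
  x = 18: rhs = 10, matching y values: none (0 points).
  x = 19: rhs = 6, matching y values: 11, 12 (2 points).
  x = 20: rhs = 1, matching y values: 1, 22 (2 points).
  x = 21: rhs = 1, matching y values: 1, 22 (2 points).
  x = 22: rhs = 12, matching y values: 9, 14 (2 points).
Total affine count: 21.
Full point count |E(F_23)| = 21 + 1 = 22.
Hasse bound: |22 − (23+1)| = |-2| = 2 ≤ 2√23 ≈ 9.5917 ✓.


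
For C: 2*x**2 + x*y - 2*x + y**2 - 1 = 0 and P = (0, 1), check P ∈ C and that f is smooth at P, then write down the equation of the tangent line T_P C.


Tangent line at P: -x + 2*y - 2 = 0.

Step 1: f(0, 1) = 0, so P lies on C.
Step 2: partial derivatives
  f_x(x, y) = 4*x + y - 2, f_y(x, y) = x + 2*y.
  f_x(P) = -1, f_y(P) = 2 (gradient nonzero, so P is smooth).
Step 3: tangent line at P: -1·(x − 0) + 2·(y − 1) = 0.
Expanding: -x + 2*y - 2 = 0.


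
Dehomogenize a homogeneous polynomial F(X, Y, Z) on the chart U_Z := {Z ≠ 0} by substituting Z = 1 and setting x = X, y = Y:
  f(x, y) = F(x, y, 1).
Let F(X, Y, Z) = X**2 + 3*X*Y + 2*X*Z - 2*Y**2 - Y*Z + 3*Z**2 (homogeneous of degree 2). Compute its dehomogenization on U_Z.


f(x, y) = x**2 + 3*x*y + 2*x - 2*y**2 - y + 3

On U_Z we set Z = 1. Each monomial c·X^i·Y^j·Z^k in F becomes c·x^i·y^j·1^k = c·x^i·y^j.
Substituting Z = 1: F(X, Y, 1) = x**2 + 3*x*y + 2*x - 2*y**2 - y + 3.
Note: deg(f) ≤ deg(F) = 2; strict inequality happens when F is divisible by Z (lost terms).


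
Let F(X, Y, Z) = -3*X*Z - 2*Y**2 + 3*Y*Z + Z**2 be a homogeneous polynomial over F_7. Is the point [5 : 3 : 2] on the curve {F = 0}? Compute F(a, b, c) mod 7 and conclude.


F(5,3,2) ≡ 2 (mod 7); P is NOT on the curve.

Evaluate F(5, 3, 2) term-by-term (mod 7).
  -3*X*Z ↦ -3·5·1·2 = -30
  -2*Y**2 ↦ -2·1·9·1 = -18
  3*Y*Z ↦ 3·1·3·2 = 18
  Z**2 ↦ 1·1·1·4 = 4
Sum: F(5, 3, 2) = (-30) + (-18) + (18) + (4) = -26.
Reducing mod 7: -26 ≡ 2 (mod 7).
Since F(a, b, c) ≡ 2 ≠ 0 (mod 7), P does NOT lie on the curve.


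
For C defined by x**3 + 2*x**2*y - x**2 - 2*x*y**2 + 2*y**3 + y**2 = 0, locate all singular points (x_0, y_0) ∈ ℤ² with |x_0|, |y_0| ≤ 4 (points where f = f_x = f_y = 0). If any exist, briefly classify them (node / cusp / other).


Singular points: {(0, 0)}; classification: node.

Compute partial derivatives:
  f_x = 3*x**2 + 4*x*y - 2*x - 2*y**2.
  f_y = 2*x**2 - 4*x*y + 6*y**2 + 2*y.
Scan x_0 ∈ {−4, ..., 4}. For each x_0, f_y(x_0, y) is a polynomial in y; find its integer roots y ∈ {−4, ..., 4}, then test f_x and f at those candidates.
  x = -4: f_y(-4, y) = 6*y**2 + 18*y + 32; no integer root y with |y| ≤ 4.
  x = -3: f_y(-3, y) = 6*y**2 + 14*y + 18; no integer root y with |y| ≤ 4.
  x = -2: f_y(-2, y) = 6*y**2 + 10*y + 8; no integer root y with |y| ≤ 4.
  x = -1: f_y(-1, y) = 6*y**2 + 6*y + 2; no integer root y with |y| ≤ 4.
  x = 0: f_y(0, y) = 6*y**2 + 2*y; vanishes at y ∈ {0}. (0, 0): f_x = 0, f = 0 — SINGULAR.
  x = 1: f_y(1, y) = 6*y**2 - 2*y + 2; no integer root y with |y| ≤ 4.
  x = 2: f_y(2, y) = 6*y**2 - 6*y + 8; no integer root y with |y| ≤ 4.
  x = 3: f_y(3, y) = 6*y**2 - 10*y + 18; no integer root y with |y| ≤ 4.
  x = 4: f_y(4, y) = 6*y**2 - 14*y + 32; no integer root y with |y| ≤ 4.
Only singular point on the grid: (0, 0).
Classify: substitute x = 0 + u, y = 0 + v and expand: f = u**3 + 2*u**2*v - u**2 - 2*u*v**2 + 2*v**3 + v**2.
No constant or linear terms (consistent with a singular point). Quadratic part: -u**2 + v**2. Cubic part: u**3 + 2*u**2*v - 2*u*v**2 + 2*v**3.
The quadratic part v**2 - u**2 = (v − u)(v + u) splits into two distinct linear factors, so there are two distinct tangent lines y − 0 = ±(x − 0) — this is a node (ordinary double point).
Classification: node.


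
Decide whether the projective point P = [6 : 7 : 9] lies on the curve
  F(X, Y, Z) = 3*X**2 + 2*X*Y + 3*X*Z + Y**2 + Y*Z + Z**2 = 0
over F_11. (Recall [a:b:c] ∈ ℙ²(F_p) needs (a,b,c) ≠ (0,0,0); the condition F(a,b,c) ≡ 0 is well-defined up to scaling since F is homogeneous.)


F(6,7,9) ≡ 8 (mod 11); P is NOT on the curve.

Evaluate F(6, 7, 9) term-by-term (mod 11).
  3*X**2 ↦ 3·36·1·1 = 108
  2*X*Y ↦ 2·6·7·1 = 84
  3*X*Z ↦ 3·6·1·9 = 162
  Y**2 ↦ 1·1·49·1 = 49
  Y*Z ↦ 1·1·7·9 = 63
  Z**2 ↦ 1·1·1·81 = 81
Sum: F(6, 7, 9) = (108) + (84) + (162) + (49) + (63) + (81) = 547.
Reducing mod 11: 547 ≡ 8 (mod 11).
Since F(a, b, c) ≡ 8 ≠ 0 (mod 11), P does NOT lie on the curve.


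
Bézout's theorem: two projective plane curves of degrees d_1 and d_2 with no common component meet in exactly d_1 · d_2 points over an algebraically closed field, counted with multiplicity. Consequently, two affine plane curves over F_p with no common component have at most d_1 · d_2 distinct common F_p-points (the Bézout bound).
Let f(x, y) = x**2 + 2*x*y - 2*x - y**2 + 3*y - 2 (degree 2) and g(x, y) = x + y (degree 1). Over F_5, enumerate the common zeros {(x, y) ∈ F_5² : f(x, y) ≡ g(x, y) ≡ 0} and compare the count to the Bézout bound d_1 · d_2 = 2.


Common zeros: {(2, 3), (3, 2)}; count = 2; Bézout bound = 2.

deg(f) = 2, deg(g) = 1, so Bézout bound = 2.
Scan x ∈ F_5. For each x, list the y ∈ F_5 with f(x, y) ≡ 0 and those with g(x, y) ≡ 0 (mod 5); the common zeros in that column are the intersection.
  x = 0: f ≡ 0 at y ∈ {1, 2}; g ≡ 0 at y ∈ {0}; common: ∅.
  x = 1: f ≡ 0 at y ∈ ∅; g ≡ 0 at y ∈ {4}; common: ∅.
  x = 2: f ≡ 0 at y ∈ {3, 4}; g ≡ 0 at y ∈ {3}; common: {3}.
  x = 3: f ≡ 0 at y ∈ {2}; g ≡ 0 at y ∈ {2}; common: {2}.
  x = 4: f ≡ 0 at y ∈ {3}; g ≡ 0 at y ∈ {1}; common: ∅.
Collecting: common zeros = {(2, 3), (3, 2)}, so the count is 2.
Comparison with the Bézout bound: 2 ≤ 2 = deg(f)·deg(g), as expected for curves with no common component (the bound is attained).


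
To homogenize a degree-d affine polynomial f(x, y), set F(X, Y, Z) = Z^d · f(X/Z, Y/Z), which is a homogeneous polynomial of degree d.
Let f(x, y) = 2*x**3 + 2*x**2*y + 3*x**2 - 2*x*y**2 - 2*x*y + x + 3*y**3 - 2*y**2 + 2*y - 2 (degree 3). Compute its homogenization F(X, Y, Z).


F(X, Y, Z) = 2*X**3 + 2*X**2*Y + 3*X**2*Z - 2*X*Y**2 - 2*X*Y*Z + X*Z**2 + 3*Y**3 - 2*Y**2*Z + 2*Y*Z**2 - 2*Z**3

deg(f) = 3.
Substitute x = X/Z, y = Y/Z into f, then multiply by Z^3.
  monomial 2·x^3·y^0 ↦ 2·X^3·Y^0·Z^0.
  monomial 2·x^2·y^1 ↦ 2·X^2·Y^1·Z^0.
  monomial 3·x^2·y^0 ↦ 3·X^2·Y^0·Z^1.
  monomial -2·x^1·y^2 ↦ -2·X^1·Y^2·Z^0.
  monomial -2·x^1·y^1 ↦ -2·X^1·Y^1·Z^1.
  monomial 1·x^1·y^0 ↦ 1·X^1·Y^0·Z^2.
  monomial 3·x^0·y^3 ↦ 3·X^0·Y^3·Z^0.
  monomial -2·x^0·y^2 ↦ -2·X^0·Y^2·Z^1.
  monomial 2·x^0·y^1 ↦ 2·X^0·Y^1·Z^2.
  monomial -2·x^0·y^0 ↦ -2·X^0·Y^0·Z^3.
Collecting: F(X, Y, Z) = 2*X**3 + 2*X**2*Y + 3*X**2*Z - 2*X*Y**2 - 2*X*Y*Z + X*Z**2 + 3*Y**3 - 2*Y**2*Z + 2*Y*Z**2 - 2*Z**3.


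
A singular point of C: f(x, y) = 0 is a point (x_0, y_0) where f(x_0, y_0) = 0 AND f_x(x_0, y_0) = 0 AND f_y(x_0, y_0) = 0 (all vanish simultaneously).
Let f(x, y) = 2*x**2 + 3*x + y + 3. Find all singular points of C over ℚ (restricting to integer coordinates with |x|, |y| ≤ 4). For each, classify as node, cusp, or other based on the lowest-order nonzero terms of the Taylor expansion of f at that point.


No singular points in the scanned grid; C is smooth there.

Compute partial derivatives:
  f_x = 4*x + 3.
  f_y = 1.
f_y = 1 is a nonzero constant, so f_y never vanishes: no point (x, y) can satisfy f = f_x = f_y = 0. In particular no (x, y) ∈ {−4, ..., 4}² is singular; the curve is smooth.


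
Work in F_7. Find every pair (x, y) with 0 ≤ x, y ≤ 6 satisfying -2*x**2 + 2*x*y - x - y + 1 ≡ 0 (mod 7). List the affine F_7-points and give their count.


Affine F_7-points: {(0, 1), (1, 2), (2, 3), (3, 4), (4, 0), (4, 1), (4, 2), (4, 3), (4, 4), (4, 5), (4, 6), (5, 6), (6, 0)}; count = 13.

For each of the 49 pairs (x, y) ∈ F_7², evaluate f(x, y) mod 7. Record the zeros.
  x = 0: [0↦1, 1↦0, 2↦6, 3↦5, 4↦4, 5↦3, 6↦2]  zeros at y ∈ {1}
  x = 1: [0↦5, 1↦6, 2↦0, 3↦1, 4↦2, 5↦3, 6↦4]  zeros at y ∈ {2}
  x = 2: [0↦5, 1↦1, 2↦4, 3↦0, 4↦3, 5↦6, 6↦2]  zeros at y ∈ {3}
  x = 3: [0↦1, 1↦6, 2↦4, 3↦2, 4↦0, 5↦5, 6↦3]  zeros at y ∈ {4}
  x = 4: [0↦0, 1↦0, 2↦0, 3↦0, 4↦0, 5↦0, 6↦0]  zeros at y ∈ {0, 1, 2, 3, 4, 5, 6}
  x = 5: [0↦2, 1↦4, 2↦6, 3↦1, 4↦3, 5↦5, 6↦0]  zeros at y ∈ {6}
  x = 6: [0↦0, 1↦4, 2↦1, 3↦5, 4↦2, 5↦6, 6↦3]  zeros at y ∈ {0}
Collecting zeros: affine points = {(0, 1), (1, 2), (2, 3), (3, 4), (4, 0), (4, 1), (4, 2), (4, 3), (4, 4), (4, 5), (4, 6), (5, 6), (6, 0)}.
Total count |C(F_7)_aff| = 13.


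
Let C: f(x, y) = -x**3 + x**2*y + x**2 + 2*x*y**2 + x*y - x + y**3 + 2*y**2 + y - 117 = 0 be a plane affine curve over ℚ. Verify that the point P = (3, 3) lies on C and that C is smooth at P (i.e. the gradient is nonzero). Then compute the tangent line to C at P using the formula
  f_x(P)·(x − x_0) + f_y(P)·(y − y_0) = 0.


Tangent line at P: 17*x + 88*y - 315 = 0.

Step 1: f(3, 3) = 0, so P lies on C.
Step 2: partial derivatives
  f_x(x, y) = -3*x**2 + 2*x*y + 2*x + 2*y**2 + y - 1, f_y(x, y) = x**2 + 4*x*y + x + 3*y**2 + 4*y + 1.
  f_x(P) = 17, f_y(P) = 88 (gradient nonzero, so P is smooth).
Step 3: tangent line at P: 17·(x − 3) + 88·(y − 3) = 0.
Expanding: 17*x + 88*y - 315 = 0.


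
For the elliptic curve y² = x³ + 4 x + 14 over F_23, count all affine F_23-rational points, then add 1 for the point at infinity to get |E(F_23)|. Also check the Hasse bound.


Affine points = {(4, 5), (4, 18), (6, 1), (6, 22), (8, 11), (8, 12), (11, 3), (11, 20), (13, 3), (13, 20), (14, 10), (14, 13), (17, 2), (17, 21), (19, 7), (19, 16), (22, 3), (22, 20)}; affine count = 18; |E(F_23)| = 19.

Discriminant check: Δ ∝ 4a³ + 27b² = 4·4³ + 27·14² = 4·64 + 27·196 ≡ 5 (mod 23). Nonzero ⇒ E is nonsingular.
For each x ∈ F_23, compute rhs = x³ + 4·x + 14 mod 23, then count y ∈ F_23 with y² ≡ rhs.
  x = 0: rhs = 14, matching y values: none (0 points).
  x = 1: rhs = 19, matching y values: none (0 points).
  x = 2: rhs = 7, matching y values: none (0 points).
  x = 3: rhs = 7, matching y values: none (0 points).
  x = 4: rhs = 2, matching y values: 5, 18 (2 points).
  x = 5: rhs = 21, matching y values: none (0 points).
  x = 6: rhs = 1, matching y values: 1, 22 (2 points).
  x = 7: rhs = 17, matching y values: none (0 points).
  x = 8: rhs = 6, matching y values: 11, 12 (2 points).
  x = 9: rhs = 20, matching y values: none (0 points).
  x = 10: rhs = 19, matching y values: none (0 points).
  x = 11: rhs = 9, matching y values: 3, 20 (2 points).
  x = 12: rhs = 19, matching y values: none (0 points).
  x = 13: rhs = 9, matching y values: 3, 20 (2 points).
  x = 14: rhs = 8, matching y values: 10, 13 (2 points).
  x = 15: rhs = 22, matching y values: none (0 points).
  x = 16: rhs = 11, matching y values: none (0 points).
  x = 17: rhs = 4, matching y values: 2, 21 (2 points).
  x = 18: rhs = 7, matching y values: none (0 points).
  x = 19: rhs = 3, matching y values: 7, 16 (2 points).
  x = 20: rhs = 21, matching y values: none (0 points).
  x = 21: rhs = 21, matching y values: none (0 points).
  x = 22: rhs = 9, matching y values: 3, 20 (2 points).
Total affine count: 18.
Full point count |E(F_23)| = 18 + 1 = 19.
Hasse bound: |19 − (23+1)| = |-5| = 5 ≤ 2√23 ≈ 9.5917 ✓.


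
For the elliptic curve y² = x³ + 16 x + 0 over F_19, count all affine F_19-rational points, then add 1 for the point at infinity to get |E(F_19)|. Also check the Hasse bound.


Affine points = {(0, 0), (1, 6), (1, 13), (10, 1), (10, 18), (11, 5), (11, 14), (12, 1), (12, 18), (13, 7), (13, 12), (14, 2), (14, 17), (15, 9), (15, 10), (16, 1), (16, 18), (17, 6), (17, 13)}; affine count = 19; |E(F_19)| = 20.

Discriminant check: Δ ∝ 4a³ + 27b² = 4·16³ + 27·0² = 4·4096 + 27·0 ≡ 6 (mod 19). Nonzero ⇒ E is nonsingular.
For each x ∈ F_19, compute rhs = x³ + 16·x + 0 mod 19, then count y ∈ F_19 with y² ≡ rhs.
  x = 0: rhs = 0, matching y values: 0 (1 points).
  x = 1: rhs = 17, matching y values: 6, 13 (2 points).
  x = 2: rhs = 2, matching y values: none (0 points).
  x = 3: rhs = 18, matching y values: none (0 points).
  x = 4: rhs = 14, matching y values: none (0 points).
  x = 5: rhs = 15, matching y values: none (0 points).
  x = 6: rhs = 8, matching y values: none (0 points).
  x = 7: rhs = 18, matching y values: none (0 points).
  x = 8: rhs = 13, matching y values: none (0 points).
  x = 9: rhs = 18, matching y values: none (0 points).
  x = 10: rhs = 1, matching y values: 1, 18 (2 points).
  x = 11: rhs = 6, matching y values: 5, 14 (2 points).
  x = 12: rhs = 1, matching y values: 1, 18 (2 points).
  x = 13: rhs = 11, matching y values: 7, 12 (2 points).
  x = 14: rhs = 4, matching y values: 2, 17 (2 points).
  x = 15: rhs = 5, matching y values: 9, 10 (2 points).
  x = 16: rhs = 1, matching y values: 1, 18 (2 points).
  x = 17: rhs = 17, matching y values: 6, 13 (2 points).
  x = 18: rhs = 2, matching y values: none (0 points).
Total affine count: 19.
Full point count |E(F_19)| = 19 + 1 = 20.
Hasse bound: |20 − (19+1)| = |0| = 0 ≤ 2√19 ≈ 8.7178 ✓.


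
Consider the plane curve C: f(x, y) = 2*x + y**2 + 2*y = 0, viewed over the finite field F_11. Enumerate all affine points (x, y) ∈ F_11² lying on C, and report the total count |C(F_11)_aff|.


Affine F_11-points: {(0, 0), (0, 9), (4, 1), (4, 8), (6, 10), (7, 2), (7, 7), (9, 3), (9, 6), (10, 4), (10, 5)}; count = 11.

For each of the 121 pairs (x, y) ∈ F_11², evaluate f(x, y) mod 11. Record the zeros.
  x = 0: [0↦0, 1↦3, 2↦8, 3↦4, 4↦2, 5↦2, 6↦4, 7↦8, 8↦3, 9↦0, 10↦10]  zeros at y ∈ {0, 9}
  x = 1: [0↦2, 1↦5, 2↦10, 3↦6, 4↦4, 5↦4, 6↦6, 7↦10, 8↦5, 9↦2, 10↦1]  zeros at y ∈ ∅
  x = 2: [0↦4, 1↦7, 2↦1, 3↦8, 4↦6, 5↦6, 6↦8, 7↦1, 8↦7, 9↦4, 10↦3]  zeros at y ∈ ∅
  x = 3: [0↦6, 1↦9, 2↦3, 3↦10, 4↦8, 5↦8, 6↦10, 7↦3, 8↦9, 9↦6, 10↦5]  zeros at y ∈ ∅
  x = 4: [0↦8, 1↦0, 2↦5, 3↦1, 4↦10, 5↦10, 6↦1, 7↦5, 8↦0, 9↦8, 10↦7]  zeros at y ∈ {1, 8}
  x = 5: [0↦10, 1↦2, 2↦7, 3↦3, 4↦1, 5↦1, 6↦3, 7↦7, 8↦2, 9↦10, 10↦9]  zeros at y ∈ ∅
  x = 6: [0↦1, 1↦4, 2↦9, 3↦5, 4↦3, 5↦3, 6↦5, 7↦9, 8↦4, 9↦1, 10↦0]  zeros at y ∈ {10}
  x = 7: [0↦3, 1↦6, 2↦0, 3↦7, 4↦5, 5↦5, 6↦7, 7↦0, 8↦6, 9↦3, 10↦2]  zeros at y ∈ {2, 7}
  x = 8: [0↦5, 1↦8, 2↦2, 3↦9, 4↦7, 5↦7, 6↦9, 7↦2, 8↦8, 9↦5, 10↦4]  zeros at y ∈ ∅
  x = 9: [0↦7, 1↦10, 2↦4, 3↦0, 4↦9, 5↦9, 6↦0, 7↦4, 8↦10, 9↦7, 10↦6]  zeros at y ∈ {3, 6}
  x = 10: [0↦9, 1↦1, 2↦6, 3↦2, 4↦0, 5↦0, 6↦2, 7↦6, 8↦1, 9↦9, 10↦8]  zeros at y ∈ {4, 5}
Collecting zeros: affine points = {(0, 0), (0, 9), (4, 1), (4, 8), (6, 10), (7, 2), (7, 7), (9, 3), (9, 6), (10, 4), (10, 5)}.
Total count |C(F_11)_aff| = 11.


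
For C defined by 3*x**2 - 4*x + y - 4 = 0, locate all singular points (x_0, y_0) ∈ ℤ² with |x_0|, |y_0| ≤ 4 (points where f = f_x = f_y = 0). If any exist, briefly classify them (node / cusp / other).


No singular points in the scanned grid; C is smooth there.

Compute partial derivatives:
  f_x = 6*x - 4.
  f_y = 1.
f_y = 1 is a nonzero constant, so f_y never vanishes: no point (x, y) can satisfy f = f_x = f_y = 0. In particular no (x, y) ∈ {−4, ..., 4}² is singular; the curve is smooth.


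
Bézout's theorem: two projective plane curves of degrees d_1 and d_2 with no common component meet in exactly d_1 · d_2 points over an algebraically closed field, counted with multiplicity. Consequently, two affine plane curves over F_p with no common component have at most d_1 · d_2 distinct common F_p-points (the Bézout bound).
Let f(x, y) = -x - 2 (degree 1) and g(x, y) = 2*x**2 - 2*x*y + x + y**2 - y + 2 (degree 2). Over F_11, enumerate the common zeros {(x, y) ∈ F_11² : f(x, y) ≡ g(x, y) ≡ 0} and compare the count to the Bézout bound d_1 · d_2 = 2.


Common zeros: ∅; count = 0; Bézout bound = 2.

deg(f) = 1, deg(g) = 2, so Bézout bound = 2.
Scan x ∈ F_11. For each x, list the y ∈ F_11 with f(x, y) ≡ 0 and those with g(x, y) ≡ 0 (mod 11); the common zeros in that column are the intersection.
  x = 0: f ≡ 0 at y ∈ ∅; g ≡ 0 at y ∈ {5, 7}; common: ∅.
  x = 1: f ≡ 0 at y ∈ ∅; g ≡ 0 at y ∈ {7}; common: ∅.
  x = 2: f ≡ 0 at y ∈ ∅; g ≡ 0 at y ∈ ∅; common: ∅.
  x = 3: f ≡ 0 at y ∈ ∅; g ≡ 0 at y ∈ {3, 4}; common: ∅.
  x = 4: f ≡ 0 at y ∈ ∅; g ≡ 0 at y ∈ ∅; common: ∅.
  x = 5: f ≡ 0 at y ∈ ∅; g ≡ 0 at y ∈ {3, 8}; common: ∅.
  x = 6: f ≡ 0 at y ∈ ∅; g ≡ 0 at y ∈ {4, 9}; common: ∅.
  x = 7: f ≡ 0 at y ∈ ∅; g ≡ 0 at y ∈ ∅; common: ∅.
  x = 8: f ≡ 0 at y ∈ ∅; g ≡ 0 at y ∈ {8, 9}; common: ∅.
  x = 9: f ≡ 0 at y ∈ {0, 1, 2, 3, 4, 5, 6, 7, 8, 9, 10}; g ≡ 0 at y ∈ ∅; common: ∅.
  x = 10: f ≡ 0 at y ∈ ∅; g ≡ 0 at y ∈ {5}; common: ∅.
Collecting: common zeros = ∅, so the count is 0.
Comparison with the Bézout bound: 0 ≤ 2 = deg(f)·deg(g), as expected for curves with no common component (the affine F_11-count falls short of the bound because intersections may lie at infinity, over extension fields, or carry multiplicity).
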